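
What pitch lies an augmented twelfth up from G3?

D#5

The twelfth's letter: G up five letter names plus an octave → D.
Moving 20 semitones up from G3 (the size of an augmented twelfth) reaches D#5.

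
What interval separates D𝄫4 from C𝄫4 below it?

major second

Descending from Dbb4 to Cbb4 is the same interval as ascending Cbb4 to Dbb4.
C to D spans two letter names (C-D) — that makes it a second of some quality.
The major second spans 2 semitones, and Cbb4 to Dbb4 is exactly 2 semitones — so this is a major second.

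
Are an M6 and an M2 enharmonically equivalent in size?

No

A major sixth spans 9 semitones; a major second spans 2 semitones. They differ by 7.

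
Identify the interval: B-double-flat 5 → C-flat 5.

minor 7th

Descending from Bbb5 to Cb5 is the same interval as ascending Cb5 to Bbb5.
C to B spans seven letter names (C-D-E-F-G-A-B), so the interval is some kind of seventh.
At 10 semitones, Cb5→Bbb5 falls one short of a major seventh: minor.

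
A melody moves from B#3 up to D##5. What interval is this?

major tenth

B to D spans three letter names (B-C-D), plus an octave: a tenth.
The major tenth spans 16 semitones, and B#3 to D##5 is exactly 16 semitones — so this is a major tenth.
(Equivalently, a compound major third: a major third plus an octave.)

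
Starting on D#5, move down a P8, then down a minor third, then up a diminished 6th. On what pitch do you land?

G4

A perfect octave down from D#5 is D#4.
Down a minor third from D#4: B#3 (3 semitones down).
Up a diminished sixth from B#3: G4 (7 semitones up).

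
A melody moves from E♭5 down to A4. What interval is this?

diminished fifth

Descending from Eb5 to A4 is the same interval as ascending A4 to Eb5.
A to E spans five letter names (A-B-C-D-E) — that makes it a fifth of some quality.
The perfect fifth is 7 semitones; here we have 6, one semitone narrower: diminished.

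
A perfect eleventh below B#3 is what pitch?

Four letters down from B (plus an octave) reaches F.
A perfect eleventh spans 17 semitones, so from B#3 the target pitch is F##2.

F##2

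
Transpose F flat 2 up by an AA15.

A fifteenth keeps the letter name F, two octaves up from F.
A doubly augmented fifteenth is 26 semitones; 26 semitones up from Fb2 gives F#4.

F sharp 4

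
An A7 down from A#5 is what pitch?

Bb4

The seventh takes the letter from A down to B.
An augmented seventh spans 12 semitones, so from A#5 the target pitch is Bb4.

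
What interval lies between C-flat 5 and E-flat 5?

C to E spans three letter names (C-D-E), so the interval is some kind of third.
Cb5 to Eb5 is 4 semitones, matching the major third exactly, so the quality is major.

major 3rd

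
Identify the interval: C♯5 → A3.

Descending from C#5 to A3 is the same interval as ascending A3 to C#5.
A to C spans three letter names (A-B-C), plus an octave: a tenth.
Counting semitones, A3→C#5 is 16, which is the major tenth.
(Equivalently, a compound major third: a major third plus an octave.)

major 10th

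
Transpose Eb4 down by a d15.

A fifteenth keeps the letter name E, two octaves down from E.
Moving 23 semitones down from Eb4 (the size of a diminished fifteenth) reaches E2.

E2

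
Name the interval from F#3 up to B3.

F to B spans four letter names (F-G-A-B) — that makes it a fourth of some quality.
The perfect fourth spans 5 semitones, and F#3 to B3 is exactly 5 semitones — so this is a perfect fourth.

perfect fourth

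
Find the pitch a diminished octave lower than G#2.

G##1

For an octave the letter name doesn't change: still G, an octave down.
A diminished octave is 11 semitones; 11 semitones down from G#2 gives G##1.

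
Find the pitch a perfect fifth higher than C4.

G4

Five letter names up from C: G.
A perfect fifth is 7 semitones; 7 semitones up from C4 gives G4.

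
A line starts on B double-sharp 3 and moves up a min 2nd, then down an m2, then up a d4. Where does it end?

A minor second up from B##3 is C##4.
A minor second down from C##4 is B##3.
B##3 up a diminished fourth → E#4 (4 semitones).

E sharp 4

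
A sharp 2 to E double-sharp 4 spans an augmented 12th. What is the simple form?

Subtracting seven from the interval number removes an octave: 12 − 7 = 5.
Quality carries through unchanged, so the simple form is an augmented fifth.

augmented 5th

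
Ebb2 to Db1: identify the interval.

minor ninth

Descending from Ebb2 to Db1 is the same interval as ascending Db1 to Ebb2.
D to E spans two letter names (D-E), plus an octave — that makes it a ninth of some quality.
Db1 to Ebb2 is 13 semitones, a half step short of the major ninth (14), so this is minor.
(Equivalently, a compound minor second: a minor second plus an octave.)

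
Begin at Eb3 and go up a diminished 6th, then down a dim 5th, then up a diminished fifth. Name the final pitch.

Eb3 up a diminished sixth → Cbb4 (7 semitones).
A diminished fifth down from Cbb4 is Fb3.
A diminished fifth up from Fb3 is Cbb4.

Cbb4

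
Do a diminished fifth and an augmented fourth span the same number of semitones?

Yes

A diminished fifth spans 6 semitones, and an augmented fourth also spans 6 semitones — they're enharmonic.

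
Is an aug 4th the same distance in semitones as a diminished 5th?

An augmented fourth spans 6 semitones, and a diminished fifth also spans 6 semitones — they're enharmonic.

Yes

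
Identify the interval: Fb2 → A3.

augmented tenth

F to A spans three letter names (F-G-A), plus an octave, so the interval is some kind of tenth.
Fb2 to A3 spans 17 semitones — one semitone wider than the major tenth (16) — giving an augmented tenth.
(Equivalently, a compound augmented third: an augmented third plus an octave.)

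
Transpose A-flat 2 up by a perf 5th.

Counting five letter names up from A lands on E.
Moving 7 semitones up from Ab2 (the size of a perfect fifth) reaches Eb3.

E-flat 3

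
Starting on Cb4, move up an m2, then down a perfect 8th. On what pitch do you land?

A minor second up from Cb4 is Dbb4.
A perfect octave down from Dbb4 is Dbb3.

Dbb3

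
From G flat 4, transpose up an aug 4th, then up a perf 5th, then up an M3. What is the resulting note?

B 5

Up an augmented fourth from Gb4: C5 (6 semitones up).
A perfect fifth up from C5 is G5.
G5 up a major third → B5 (4 semitones).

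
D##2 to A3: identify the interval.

D to A spans five letter names (D-E-F-G-A), plus an octave, so the interval is some kind of twelfth.
D##2 to A3 spans 17 semitones — two semitones narrower than the perfect twelfth (19) — giving a doubly diminished twelfth.
(Equivalently, a compound doubly diminished fifth: a doubly diminished fifth plus an octave.)

doubly diminished 12th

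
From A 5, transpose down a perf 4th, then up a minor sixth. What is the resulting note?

Down a perfect fourth from A5: E5 (5 semitones down).
E5 up a minor sixth → C6 (8 semitones).

C 6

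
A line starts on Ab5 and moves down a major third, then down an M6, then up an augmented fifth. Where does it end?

Down a major third from Ab5: Fb5 (4 semitones down).
Down a major sixth from Fb5: Abb4 (9 semitones down).
Abb4 up an augmented fifth → Eb5 (8 semitones).

Eb5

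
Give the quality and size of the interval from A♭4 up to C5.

M3

A to C spans three letter names (A-B-C), so the interval is some kind of third.
Ab4 to C5 is 4 semitones, matching the major third exactly, so the quality is major.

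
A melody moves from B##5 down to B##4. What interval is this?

perfect octave

Descending from B##5 to B##4 is the same interval as ascending B##4 to B##5.
B to B is the same letter name, plus an octave, so the interval is some kind of octave.
Counting semitones, B##4→B##5 is 12, which is the perfect octave.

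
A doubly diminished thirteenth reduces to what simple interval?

Subtracting seven from the interval number removes an octave: 13 − 7 = 6.
That makes a doubly diminished thirteenth a compound doubly diminished sixth — an octave plus a doubly diminished sixth.

dd6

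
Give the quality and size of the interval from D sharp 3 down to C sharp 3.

Descending from D#3 to C#3 is the same interval as ascending C#3 to D#3.
C to D spans two letter names (C-D): a second.
C#3 to D#3 is 2 semitones, matching the major second exactly, so the quality is major.

major second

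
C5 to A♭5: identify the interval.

minor sixth

C to A spans six letter names (C-D-E-F-G-A): a sixth.
At 8 semitones, C5→Ab5 falls one short of a major sixth: minor.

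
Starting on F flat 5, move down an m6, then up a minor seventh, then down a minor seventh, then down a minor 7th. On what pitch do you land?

B flat 3

A minor sixth down from Fb5 is Ab4.
Ab4 up a minor seventh → Gb5 (10 semitones).
Gb5 down a minor seventh → Ab4 (10 semitones).
A minor seventh down from Ab4 is Bb3.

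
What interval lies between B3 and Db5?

B to D spans three letter names (B-C-D), plus an octave, so the interval is some kind of tenth.
A major tenth would be 16 semitones; B3 to Db5 is 14, two semitones narrower, so the interval is diminished.
(Equivalently, a compound diminished third: a diminished third plus an octave.)

diminished tenth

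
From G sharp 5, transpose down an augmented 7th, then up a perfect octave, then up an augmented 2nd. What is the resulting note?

B 5

An augmented seventh down from G#5 is Ab4.
Ab4 up a perfect octave → Ab5 (12 semitones).
An augmented second up from Ab5 is B5.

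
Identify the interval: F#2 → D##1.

Descending from F#2 to D##1 is the same interval as ascending D##1 to F#2.
D to F spans three letter names (D-E-F), plus an octave — that makes it a tenth of some quality.
A major tenth would be 16 semitones; D##1 to F#2 is 14, two semitones narrower, so the interval is diminished.
(Equivalently, a compound diminished third: a diminished third plus an octave.)

diminished tenth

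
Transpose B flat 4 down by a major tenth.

The tenth's letter: B down three letter names plus an octave → G.
A major tenth is 16 semitones; 16 semitones down from Bb4 gives Gb3.

G flat 3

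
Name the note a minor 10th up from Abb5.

Cbb7

The tenth's letter: A up three letter names plus an octave → C.
Moving 15 semitones up from Abb5 (the size of a minor tenth) reaches Cbb7.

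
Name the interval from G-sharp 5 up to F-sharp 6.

minor seventh

G to F spans seven letter names (G-A-B-C-D-E-F) — that makes it a seventh of some quality.
At 10 semitones, G#5→F#6 falls one short of a major seventh: minor.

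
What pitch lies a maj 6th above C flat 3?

The sixth takes the letter from C up to A.
A major sixth is 9 semitones; 9 semitones up from Cb3 gives Ab3.

A flat 3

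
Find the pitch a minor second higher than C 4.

The second takes the letter from C up to D.
A minor second spans 1 semitone, so from C4 the target pitch is Db4.

D flat 4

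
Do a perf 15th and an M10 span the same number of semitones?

No

A perfect fifteenth spans 24 semitones; a major tenth spans 16 semitones. They differ by 8.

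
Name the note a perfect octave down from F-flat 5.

For an octave the letter name doesn't change: still F, an octave down.
A perfect octave spans 12 semitones, so from Fb5 the target pitch is Fb4.

F-flat 4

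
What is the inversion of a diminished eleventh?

augmented fifth

First reduce the compound diminished eleventh to its simple form, a diminished fourth.
Inverted interval numbers add to nine, so a fourth pairs with a fifth (4 + 5 = 9).
The quality also flips — diminished becomes augmented — giving an augmented fifth.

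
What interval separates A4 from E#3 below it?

Descending from A4 to E#3 is the same interval as ascending E#3 to A4.
E to A spans four letter names (E-F-G-A), plus an octave: an eleventh.
A perfect eleventh would be 17 semitones; E#3 to A4 is 16, one semitone narrower, so the interval is diminished.
(Equivalently, a compound diminished fourth: a diminished fourth plus an octave.)

diminished eleventh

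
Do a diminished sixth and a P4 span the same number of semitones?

7 semitones (diminished sixth) vs 5 semitones (perfect fourth): not equal.

No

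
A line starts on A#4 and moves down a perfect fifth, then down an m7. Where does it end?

Down a perfect fifth from A#4: D#4 (7 semitones down).
Down a minor seventh from D#4: E#3 (10 semitones down).

E#3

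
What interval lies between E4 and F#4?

major second

E to F spans two letter names (E-F) — that makes it a second of some quality.
E4 to F#4 is 2 semitones, matching the major second exactly, so the quality is major.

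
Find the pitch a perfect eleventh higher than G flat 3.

The eleventh's letter: G up four letter names plus an octave → C.
A perfect eleventh is 17 semitones; 17 semitones up from Gb3 gives Cb5.

C flat 5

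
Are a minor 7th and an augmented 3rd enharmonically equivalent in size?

10 semitones (minor seventh) vs 5 semitones (augmented third): not equal.

No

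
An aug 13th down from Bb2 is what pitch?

Counting six letter names plus an octave down from B lands on D.
Moving 22 semitones down from Bb2 (the size of an augmented thirteenth) reaches Dbb1.

Dbb1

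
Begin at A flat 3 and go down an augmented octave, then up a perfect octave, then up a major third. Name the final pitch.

Ab3 down an augmented octave → Abb2 (13 semitones).
Abb2 up a perfect octave → Abb3 (12 semitones).
A major third up from Abb3 is Cb4.

C flat 4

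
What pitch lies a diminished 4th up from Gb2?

Cbb3

The fourth takes the letter from G up to C.
A diminished fourth is 4 semitones; 4 semitones up from Gb2 gives Cbb3.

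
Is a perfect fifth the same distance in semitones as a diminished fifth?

7 semitones (perfect fifth) vs 6 semitones (diminished fifth): not equal.

No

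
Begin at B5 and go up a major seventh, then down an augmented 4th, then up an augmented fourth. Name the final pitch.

A#6

A major seventh up from B5 is A#6.
Down an augmented fourth from A#6: E6 (6 semitones down).
E6 up an augmented fourth → A#6 (6 semitones).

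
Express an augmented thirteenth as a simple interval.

Each octave removed subtracts seven from the number: 13 − 7 = 6.
Quality carries through unchanged, so the simple form is an augmented sixth.

augmented sixth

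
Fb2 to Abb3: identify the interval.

minor 10th

F to A spans three letter names (F-G-A), plus an octave, so the interval is some kind of tenth.
A major tenth would be 16 semitones, but Fb2 to Abb3 is 15 — one semitone narrower, making it a minor tenth.
(Equivalently, a compound minor third: a minor third plus an octave.)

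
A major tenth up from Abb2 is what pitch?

Cb4

Counting three letter names plus an octave up from A lands on C.
A major tenth spans 16 semitones, so from Abb2 the target pitch is Cb4.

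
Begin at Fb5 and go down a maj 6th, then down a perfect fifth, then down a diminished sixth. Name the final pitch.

Fb5 down a major sixth → Abb4 (9 semitones).
Abb4 down a perfect fifth → Dbb4 (7 semitones).
Dbb4 down a diminished sixth → F3 (7 semitones).

F3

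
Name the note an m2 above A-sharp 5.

Counting two letter names up from A lands on B.
A minor second spans 1 semitone, so from A#5 the target pitch is B5.

B 5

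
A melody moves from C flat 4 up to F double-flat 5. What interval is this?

C to F spans four letter names (C-D-E-F), plus an octave — that makes it an eleventh of some quality.
A perfect eleventh would be 17 semitones; Cb4 to Fbb5 is 16, one semitone narrower, so the interval is diminished.
(Equivalently, a compound diminished fourth: a diminished fourth plus an octave.)

d11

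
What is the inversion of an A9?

First reduce the compound augmented ninth to its simple form, an augmented second.
Interval numbers invert to sum to nine: 2 + 7 = 9, so a second inverts to a seventh.
The quality also flips — augmented becomes diminished — giving a diminished seventh.

d7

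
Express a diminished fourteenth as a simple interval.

Take out an octave (7 from the number): 14 − 7 = 7.
So a diminished fourteenth is an octave plus a diminished seventh. The quality is unchanged.

diminished seventh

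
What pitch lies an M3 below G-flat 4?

Three letter names down from G: E.
A major third is 4 semitones; 4 semitones down from Gb4 gives Ebb4.

E-double-flat 4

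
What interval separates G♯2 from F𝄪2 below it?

Descending from G#2 to F##2 is the same interval as ascending F##2 to G#2.
F to G spans two letter names (F-G) — that makes it a second of some quality.
A major second would be 2 semitones, but F##2 to G#2 is 1 — one semitone narrower, making it a minor second.

minor 2nd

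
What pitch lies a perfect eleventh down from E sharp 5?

Four letters down from E (plus an octave) reaches B.
A perfect eleventh is 17 semitones; 17 semitones down from E#5 gives B#3.

B sharp 3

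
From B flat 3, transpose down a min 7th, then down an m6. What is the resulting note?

A minor seventh down from Bb3 is C3.
Down a minor sixth from C3: E2 (8 semitones down).

E 2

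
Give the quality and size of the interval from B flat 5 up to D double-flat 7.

diminished tenth

B to D spans three letter names (B-C-D), plus an octave — that makes it a tenth of some quality.
Bb5 to Dbb7 spans 14 semitones — two semitones narrower than the major tenth (16) — giving a diminished tenth.
(Equivalently, a compound diminished third: a diminished third plus an octave.)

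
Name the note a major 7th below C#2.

D1

Seven letter names down from C: D.
A major seventh spans 11 semitones, so from C#2 the target pitch is D1.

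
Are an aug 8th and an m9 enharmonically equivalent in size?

Both span 13 semitones: an augmented octave and a minor ninth are the same chromatic distance.

Yes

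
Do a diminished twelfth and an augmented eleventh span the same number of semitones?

Yes

A diminished twelfth = 18 semitones = an augmented eleventh; enharmonically equal.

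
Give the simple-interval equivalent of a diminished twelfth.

d5

Take out an octave (7 from the number): 12 − 7 = 5.
So a diminished twelfth is an octave plus a diminished fifth. The quality is unchanged.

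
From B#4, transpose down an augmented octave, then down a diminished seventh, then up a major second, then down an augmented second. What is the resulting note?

C#3

Down an augmented octave from B#4: B3 (13 semitones down).
Down a diminished seventh from B3: C##3 (9 semitones down).
Up a major second from C##3: D##3 (2 semitones up).
Down an augmented second from D##3: C#3 (3 semitones down).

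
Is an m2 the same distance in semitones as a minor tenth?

A minor second is 1 semitone but a minor tenth is 15 semitones — different sizes.

No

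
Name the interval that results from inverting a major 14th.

First reduce the compound major fourteenth to its simple form, a major seventh.
Interval numbers invert to sum to nine: 7 + 2 = 9, so a seventh inverts to a second.
The quality also flips — major becomes minor — giving a minor second.

m2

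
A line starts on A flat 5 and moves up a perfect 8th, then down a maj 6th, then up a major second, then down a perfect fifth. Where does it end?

Up a perfect octave from Ab5: Ab6 (12 semitones up).
Down a major sixth from Ab6: Cb6 (9 semitones down).
A major second up from Cb6 is Db6.
Db6 down a perfect fifth → Gb5 (7 semitones).

G flat 5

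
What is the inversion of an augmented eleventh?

diminished fifth

First reduce the compound augmented eleventh to its simple form, an augmented fourth.
The rule of nine gives the new number: 9 − 4 = 5, so a fourth becomes a fifth.
The quality also flips — augmented becomes diminished — giving a diminished fifth.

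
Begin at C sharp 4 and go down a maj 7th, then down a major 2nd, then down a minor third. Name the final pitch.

A 2

A major seventh down from C#4 is D3.
A major second down from D3 is C3.
A minor third down from C3 is A2.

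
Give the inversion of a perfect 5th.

Inverted interval numbers add to nine, so a fifth pairs with a fourth (5 + 4 = 9).
Quality inverts too: perfect stays perfect. That makes the inversion a perfect fourth.

perfect fourth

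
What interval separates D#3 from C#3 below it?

M2

Descending from D#3 to C#3 is the same interval as ascending C#3 to D#3.
C to D spans two letter names (C-D), so the interval is some kind of second.
The major second spans 2 semitones, and C#3 to D#3 is exactly 2 semitones — so this is a major second.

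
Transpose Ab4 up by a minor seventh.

Seven letter names up from A: G.
A minor seventh is 10 semitones; 10 semitones up from Ab4 gives Gb5.

Gb5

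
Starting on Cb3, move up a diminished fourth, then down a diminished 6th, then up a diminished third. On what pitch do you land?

Cbb3

Cb3 up a diminished fourth → Fbb3 (4 semitones).
Fbb3 down a diminished sixth → Ab2 (7 semitones).
Ab2 up a diminished third → Cbb3 (2 semitones).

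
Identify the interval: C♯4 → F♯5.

perfect eleventh

C to F spans four letter names (C-D-E-F), plus an octave — that makes it an eleventh of some quality.
Counting semitones, C#4→F#5 is 17, which is the perfect eleventh.
(Equivalently, a compound perfect fourth: a perfect fourth plus an octave.)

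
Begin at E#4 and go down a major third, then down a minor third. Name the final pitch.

A#3

A major third down from E#4 is C#4.
Down a minor third from C#4: A#3 (3 semitones down).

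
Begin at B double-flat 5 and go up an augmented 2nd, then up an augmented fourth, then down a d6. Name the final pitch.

A double-sharp 5

An augmented second up from Bbb5 is C6.
An augmented fourth up from C6 is F#6.
Down a diminished sixth from F#6: A##5 (7 semitones down).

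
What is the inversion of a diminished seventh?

Interval numbers invert to sum to nine: 7 + 2 = 9, so a seventh inverts to a second.
And diminished becomes augmented under inversion, so we get an augmented second.

A2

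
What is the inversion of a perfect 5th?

perfect 4th

The rule of nine gives the new number: 9 − 5 = 4, so a fifth becomes a fourth.
The quality also flips — perfect stays perfect — giving a perfect fourth.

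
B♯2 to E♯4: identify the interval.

B to E spans four letter names (B-C-D-E), plus an octave: an eleventh.
The perfect eleventh spans 17 semitones, and B#2 to E#4 is exactly 17 semitones — so this is a perfect eleventh.
(Equivalently, a compound perfect fourth: a perfect fourth plus an octave.)

perfect 11th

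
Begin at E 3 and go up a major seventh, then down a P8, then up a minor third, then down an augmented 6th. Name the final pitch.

A major seventh up from E3 is D#4.
Down a perfect octave from D#4: D#3 (12 semitones down).
Up a minor third from D#3: F#3 (3 semitones up).
Down an augmented sixth from F#3: Ab2 (10 semitones down).

A flat 2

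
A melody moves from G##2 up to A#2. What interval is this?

minor second

G to A spans two letter names (G-A) — that makes it a second of some quality.
A major second would be 2 semitones, but G##2 to A#2 is 1 — one semitone narrower, making it a minor second.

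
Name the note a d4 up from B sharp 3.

Four letter names up from B: E.
A diminished fourth is 4 semitones; 4 semitones up from B#3 gives E4.

E 4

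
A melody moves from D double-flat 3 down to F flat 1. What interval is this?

Descending from Dbb3 to Fb1 is the same interval as ascending Fb1 to Dbb3.
F to D spans six letter names (F-G-A-B-C-D), plus an octave, so the interval is some kind of thirteenth.
A major thirteenth would be 21 semitones, but Fb1 to Dbb3 is 20 — one semitone narrower, making it a minor thirteenth.
(Equivalently, a compound minor sixth: a minor sixth plus an octave.)

minor thirteenth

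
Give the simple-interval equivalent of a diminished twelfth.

diminished fifth

Take out an octave (7 from the number): 12 − 7 = 5.
So a diminished twelfth is an octave plus a diminished fifth. The quality is unchanged.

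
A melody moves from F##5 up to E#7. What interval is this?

minor fourteenth

F to E spans seven letter names (F-G-A-B-C-D-E), plus an octave, so the interval is some kind of fourteenth.
A major fourteenth would be 23 semitones, but F##5 to E#7 is 22 — one semitone narrower, making it a minor fourteenth.
(Equivalently, a compound minor seventh: a minor seventh plus an octave.)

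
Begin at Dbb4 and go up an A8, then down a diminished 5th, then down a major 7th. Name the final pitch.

Ab3

Up an augmented octave from Dbb4: Db5 (13 semitones up).
Down a diminished fifth from Db5: G4 (6 semitones down).
Down a major seventh from G4: Ab3 (11 semitones down).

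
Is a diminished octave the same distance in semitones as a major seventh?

Yes

A diminished octave spans 11 semitones, and a major seventh also spans 11 semitones — they're enharmonic.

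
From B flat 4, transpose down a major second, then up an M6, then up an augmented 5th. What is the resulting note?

C sharp 6

A major second down from Bb4 is Ab4.
Ab4 up a major sixth → F5 (9 semitones).
An augmented fifth up from F5 is C#6.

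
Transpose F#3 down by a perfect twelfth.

B1

Five letters down from F (plus an octave) reaches B.
A perfect twelfth is 19 semitones; 19 semitones down from F#3 gives B1.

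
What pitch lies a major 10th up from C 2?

Counting three letter names plus an octave up from C lands on E.
A major tenth spans 16 semitones, so from C2 the target pitch is E3.

E 3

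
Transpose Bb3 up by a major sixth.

G4

Six letter names up from B: G.
Moving 9 semitones up from Bb3 (the size of a major sixth) reaches G4.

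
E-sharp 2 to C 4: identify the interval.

diminished thirteenth

E to C spans six letter names (E-F-G-A-B-C), plus an octave — that makes it a thirteenth of some quality.
A major thirteenth would be 21 semitones; E#2 to C4 is 19, two semitones narrower, so the interval is diminished.
(Equivalently, a compound diminished sixth: a diminished sixth plus an octave.)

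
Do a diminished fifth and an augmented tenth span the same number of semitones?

6 semitones (diminished fifth) vs 17 semitones (augmented tenth): not equal.

No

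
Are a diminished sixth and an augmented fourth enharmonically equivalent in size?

A diminished sixth spans 7 semitones; an augmented fourth spans 6 semitones. They differ by 1.

No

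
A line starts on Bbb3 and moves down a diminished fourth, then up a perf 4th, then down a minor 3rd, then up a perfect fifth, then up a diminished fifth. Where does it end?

Bbb3 down a diminished fourth → F3 (4 semitones).
Up a perfect fourth from F3: Bb3 (5 semitones up).
A minor third down from Bb3 is G3.
Up a perfect fifth from G3: D4 (7 semitones up).
Up a diminished fifth from D4: Ab4 (6 semitones up).

Ab4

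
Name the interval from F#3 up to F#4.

F to F is the same letter name, plus an octave — that makes it an octave of some quality.
Counting semitones, F#3→F#4 is 12, which is the perfect octave.

perfect 8th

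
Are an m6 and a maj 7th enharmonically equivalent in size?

No

8 semitones (minor sixth) vs 11 semitones (major seventh): not equal.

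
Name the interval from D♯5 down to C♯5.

Descending from D#5 to C#5 is the same interval as ascending C#5 to D#5.
C to D spans two letter names (C-D) — that makes it a second of some quality.
Counting semitones, C#5→D#5 is 2, which is the major second.

major second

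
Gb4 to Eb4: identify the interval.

Descending from Gb4 to Eb4 is the same interval as ascending Eb4 to Gb4.
E to G spans three letter names (E-F-G) — that makes it a third of some quality.
At 3 semitones, Eb4→Gb4 falls one short of a major third: minor.

minor 3rd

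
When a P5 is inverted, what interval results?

P4

The rule of nine gives the new number: 9 − 5 = 4, so a fifth becomes a fourth.
The quality also flips — perfect stays perfect — giving a perfect fourth.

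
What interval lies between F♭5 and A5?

augmented third

F to A spans three letter names (F-G-A), so the interval is some kind of third.
A major third would be 4 semitones; Fb5 to A5 is 5, one semitone wider, so the interval is augmented.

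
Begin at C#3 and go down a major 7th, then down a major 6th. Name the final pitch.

A major seventh down from C#3 is D2.
D2 down a major sixth → F1 (9 semitones).

F1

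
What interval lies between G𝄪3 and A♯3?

m2

G to A spans two letter names (G-A), so the interval is some kind of second.
At 1 semitone, G##3→A#3 falls one short of a major second: minor.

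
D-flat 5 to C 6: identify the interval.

M7

D to C spans seven letter names (D-E-F-G-A-B-C) — that makes it a seventh of some quality.
The major seventh spans 11 semitones, and Db5 to C6 is exactly 11 semitones — so this is a major seventh.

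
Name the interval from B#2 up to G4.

diminished 13th

B to G spans six letter names (B-C-D-E-F-G), plus an octave — that makes it a thirteenth of some quality.
The major thirteenth is 21 semitones; here we have 19, two semitones narrower: diminished.
(Equivalently, a compound diminished sixth: a diminished sixth plus an octave.)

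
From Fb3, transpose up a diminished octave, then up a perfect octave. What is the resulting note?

A diminished octave up from Fb3 is Fbb4.
A perfect octave up from Fbb4 is Fbb5.

Fbb5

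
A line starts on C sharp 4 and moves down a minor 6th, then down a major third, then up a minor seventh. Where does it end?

B 3

C#4 down a minor sixth → E#3 (8 semitones).
Down a major third from E#3: C#3 (4 semitones down).
Up a minor seventh from C#3: B3 (10 semitones up).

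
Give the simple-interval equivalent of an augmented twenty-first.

A7

Subtracting seven from the interval number removes an octave: 21 − 14 = 7.
Quality carries through unchanged, so the simple form is an augmented seventh.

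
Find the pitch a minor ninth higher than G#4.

Counting two letter names plus an octave up from G lands on A.
A minor ninth is 13 semitones; 13 semitones up from G#4 gives A5.

A5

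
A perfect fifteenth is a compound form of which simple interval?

perfect octave

Subtracting seven from the interval number removes an octave: 15 − 7 = 8.
That makes a perfect fifteenth a compound perfect octave — an octave plus a perfect octave.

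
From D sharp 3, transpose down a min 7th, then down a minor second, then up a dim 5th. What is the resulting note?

A sharp 2

Down a minor seventh from D#3: E#2 (10 semitones down).
Down a minor second from E#2: D##2 (1 semitone down).
A diminished fifth up from D##2 is A#2.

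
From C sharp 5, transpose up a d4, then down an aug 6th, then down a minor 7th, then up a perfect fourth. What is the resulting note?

A diminished fourth up from C#5 is F5.
F5 down an augmented sixth → Abb4 (10 semitones).
Abb4 down a minor seventh → Bbb3 (10 semitones).
Bbb3 up a perfect fourth → Ebb4 (5 semitones).

E double-flat 4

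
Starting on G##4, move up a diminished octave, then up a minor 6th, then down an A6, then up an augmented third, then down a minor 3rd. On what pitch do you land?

G#5

G##4 up a diminished octave → G#5 (11 semitones).
G#5 up a minor sixth → E6 (8 semitones).
An augmented sixth down from E6 is Gb5.
Up an augmented third from Gb5: B5 (5 semitones up).
A minor third down from B5 is G#5.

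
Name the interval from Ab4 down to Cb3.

Descending from Ab4 to Cb3 is the same interval as ascending Cb3 to Ab4.
C to A spans six letter names (C-D-E-F-G-A), plus an octave: a thirteenth.
Cb3 to Ab4 is 21 semitones, matching the major thirteenth exactly, so the quality is major.
(Equivalently, a compound major sixth: a major sixth plus an octave.)

M13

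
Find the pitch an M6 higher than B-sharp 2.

Counting six letter names up from B lands on G.
A major sixth is 9 semitones; 9 semitones up from B#2 gives G##3.

G-double-sharp 3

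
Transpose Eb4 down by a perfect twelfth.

Ab2

Counting five letter names plus an octave down from E lands on A.
Moving 19 semitones down from Eb4 (the size of a perfect twelfth) reaches Ab2.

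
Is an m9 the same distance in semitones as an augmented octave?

Both span 13 semitones: a minor ninth and an augmented octave are the same chromatic distance.

Yes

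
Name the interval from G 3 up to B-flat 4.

minor tenth

G to B spans three letter names (G-A-B), plus an octave — that makes it a tenth of some quality.
At 15 semitones, G3→Bb4 falls one short of a major tenth: minor.
(Equivalently, a compound minor third: a minor third plus an octave.)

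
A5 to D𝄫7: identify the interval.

doubly diminished eleventh

A to D spans four letter names (A-B-C-D), plus an octave, so the interval is some kind of eleventh.
A perfect eleventh would be 17 semitones; A5 to Dbb7 is 15, two semitones narrower, so the interval is doubly diminished.
(Equivalently, a compound doubly diminished fourth: a doubly diminished fourth plus an octave.)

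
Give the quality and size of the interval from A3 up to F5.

m13

A to F spans six letter names (A-B-C-D-E-F), plus an octave: a thirteenth.
A3 to F5 is 20 semitones, a half step short of the major thirteenth (21), so this is minor.
(Equivalently, a compound minor sixth: a minor sixth plus an octave.)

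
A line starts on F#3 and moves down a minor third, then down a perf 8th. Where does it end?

D#2

Down a minor third from F#3: D#3 (3 semitones down).
D#3 down a perfect octave → D#2 (12 semitones).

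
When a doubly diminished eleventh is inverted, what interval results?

doubly augmented fifth

First reduce the compound doubly diminished eleventh to its simple form, a doubly diminished fourth.
The rule of nine gives the new number: 9 − 4 = 5, so a fourth becomes a fifth.
The quality also flips — doubly diminished becomes doubly augmented — giving a doubly augmented fifth.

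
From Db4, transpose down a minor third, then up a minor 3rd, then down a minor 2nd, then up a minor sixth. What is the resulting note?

Ab4

Db4 down a minor third → Bb3 (3 semitones).
Up a minor third from Bb3: Db4 (3 semitones up).
Db4 down a minor second → C4 (1 semitone).
Up a minor sixth from C4: Ab4 (8 semitones up).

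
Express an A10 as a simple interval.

Take out an octave (7 from the number): 10 − 7 = 3.
That makes an augmented tenth a compound augmented third — an octave plus an augmented third.

augmented third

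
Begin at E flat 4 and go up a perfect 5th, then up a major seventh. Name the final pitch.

A 5

A perfect fifth up from Eb4 is Bb4.
Bb4 up a major seventh → A5 (11 semitones).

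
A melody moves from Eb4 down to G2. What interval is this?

Descending from Eb4 to G2 is the same interval as ascending G2 to Eb4.
G to E spans six letter names (G-A-B-C-D-E), plus an octave: a thirteenth.
G2 to Eb4 is 20 semitones, a half step short of the major thirteenth (21), so this is minor.
(Equivalently, a compound minor sixth: a minor sixth plus an octave.)

m13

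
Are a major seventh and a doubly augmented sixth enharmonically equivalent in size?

Yes

A major seventh = 11 semitones = a doubly augmented sixth; enharmonically equal.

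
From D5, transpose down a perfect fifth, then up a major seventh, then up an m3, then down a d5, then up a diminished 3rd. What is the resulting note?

F5

D5 down a perfect fifth → G4 (7 semitones).
Up a major seventh from G4: F#5 (11 semitones up).
F#5 up a minor third → A5 (3 semitones).
Down a diminished fifth from A5: D#5 (6 semitones down).
Up a diminished third from D#5: F5 (2 semitones up).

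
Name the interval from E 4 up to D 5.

minor 7th

E to D spans seven letter names (E-F-G-A-B-C-D): a seventh.
At 10 semitones, E4→D5 falls one short of a major seventh: minor.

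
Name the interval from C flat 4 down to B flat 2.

Descending from Cb4 to Bb2 is the same interval as ascending Bb2 to Cb4.
B to C spans two letter names (B-C), plus an octave, so the interval is some kind of ninth.
Bb2 to Cb4 is 13 semitones, a half step short of the major ninth (14), so this is minor.
(Equivalently, a compound minor second: a minor second plus an octave.)

minor ninth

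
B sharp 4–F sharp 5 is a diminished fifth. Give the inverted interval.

A4

The rule of nine gives the new number: 9 − 5 = 4, so a fifth becomes a fourth.
And diminished becomes augmented under inversion, so we get an augmented fourth.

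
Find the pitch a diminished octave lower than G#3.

The letter stays G (same as the start), shifted an octave down.
A diminished octave is 11 semitones; 11 semitones down from G#3 gives G##2.

G##2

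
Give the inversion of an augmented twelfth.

First reduce the compound augmented twelfth to its simple form, an augmented fifth.
The rule of nine gives the new number: 9 − 5 = 4, so a fifth becomes a fourth.
And augmented becomes diminished under inversion, so we get a diminished fourth.

diminished fourth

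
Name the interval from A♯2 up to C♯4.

A to C spans three letter names (A-B-C), plus an octave, so the interval is some kind of tenth.
At 15 semitones, A#2→C#4 falls one short of a major tenth: minor.
(Equivalently, a compound minor third: a minor third plus an octave.)

minor tenth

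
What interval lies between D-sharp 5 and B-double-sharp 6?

D to B spans six letter names (D-E-F-G-A-B), plus an octave — that makes it a thirteenth of some quality.
The major thirteenth is 21 semitones; here we have 22, one semitone wider: augmented.
(Equivalently, a compound augmented sixth: an augmented sixth plus an octave.)

augmented thirteenth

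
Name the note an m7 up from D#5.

C#6

Seven letter names up from D: C.
A minor seventh spans 10 semitones, so from D#5 the target pitch is C#6.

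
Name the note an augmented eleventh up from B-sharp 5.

Four letters up from B (plus an octave) reaches E.
An augmented eleventh spans 18 semitones, so from B#5 the target pitch is E##7.

E-double-sharp 7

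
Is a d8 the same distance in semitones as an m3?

A diminished octave spans 11 semitones; a minor third spans 3 semitones. They differ by 8.

No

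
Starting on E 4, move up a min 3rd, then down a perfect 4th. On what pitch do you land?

Up a minor third from E4: G4 (3 semitones up).
Down a perfect fourth from G4: D4 (5 semitones down).

D 4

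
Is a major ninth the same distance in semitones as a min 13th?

No

A major ninth is 14 semitones but a minor thirteenth is 20 semitones — different sizes.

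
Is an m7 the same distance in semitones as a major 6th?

A minor seventh spans 10 semitones; a major sixth spans 9 semitones. They differ by 1.

No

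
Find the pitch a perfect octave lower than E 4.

For an octave the letter name doesn't change: still E, an octave down.
A perfect octave is 12 semitones; 12 semitones down from E4 gives E3.

E 3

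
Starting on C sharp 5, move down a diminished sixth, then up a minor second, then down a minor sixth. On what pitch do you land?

A double-sharp 3

Down a diminished sixth from C#5: E##4 (7 semitones down).
E##4 up a minor second → F##4 (1 semitone).
F##4 down a minor sixth → A##3 (8 semitones).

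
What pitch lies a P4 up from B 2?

Four letter names up from B: E.
A perfect fourth spans 5 semitones, so from B2 the target pitch is E3.

E 3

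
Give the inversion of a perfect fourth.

Interval numbers invert to sum to nine: 4 + 5 = 9, so a fourth inverts to a fifth.
And perfect stays perfect under inversion, so we get a perfect fifth.

P5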